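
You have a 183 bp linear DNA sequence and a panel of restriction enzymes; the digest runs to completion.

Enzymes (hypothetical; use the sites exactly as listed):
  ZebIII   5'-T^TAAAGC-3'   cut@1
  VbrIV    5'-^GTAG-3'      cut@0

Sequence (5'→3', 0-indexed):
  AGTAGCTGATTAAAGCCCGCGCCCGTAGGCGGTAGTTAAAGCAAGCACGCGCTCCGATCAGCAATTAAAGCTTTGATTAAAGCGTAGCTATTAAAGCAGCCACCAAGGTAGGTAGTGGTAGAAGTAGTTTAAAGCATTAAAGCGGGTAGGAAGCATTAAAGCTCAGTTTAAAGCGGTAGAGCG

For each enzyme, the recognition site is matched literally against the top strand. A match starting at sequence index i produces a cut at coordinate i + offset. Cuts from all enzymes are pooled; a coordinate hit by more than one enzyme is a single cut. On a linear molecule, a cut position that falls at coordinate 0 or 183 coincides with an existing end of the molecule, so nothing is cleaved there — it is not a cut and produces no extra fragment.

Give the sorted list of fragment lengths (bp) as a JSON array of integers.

[1,4,5,6,6,6,6,7,7,8,8,8,8,9,11,12,12,14,16,29]

Scan for sites:
  ZebIII TTAAAGC/1: at [9, 35, 64, 76, 90, 128, 136, 155, 167] ⇒ [10, 36, 65, 77, 91, 129, 137, 156, 168]
  VbrIV GTAG/0: at [1, 24, 31, 83, 107, 111, 117, 123, 145, 175] ⇒ [1, 24, 31, 83, 107, 111, 117, 123, 145, 175]

All cut coordinates (distinct, sorted): [1, 10, 24, 31, 36, 65, 77, 83, 91, 107, 111, 117, 123, 129, 137, 145, 156, 168, 175]

Fragment lengths:
  [0,1): 1 bp
  [1,10): 9 bp
  [10,24): 14 bp
  [24,31): 7 bp
  [31,36): 5 bp
  [36,65): 29 bp
  [65,77): 12 bp
  [77,83): 6 bp
  [83,91): 8 bp
  [91,107): 16 bp
  [107,111): 4 bp
  [111,117): 6 bp
  [117,123): 6 bp
  [123,129): 6 bp
  [129,137): 8 bp
  [137,145): 8 bp
  [145,156): 11 bp
  [156,168): 12 bp
  [168,175): 7 bp
  [175,183): 8 bp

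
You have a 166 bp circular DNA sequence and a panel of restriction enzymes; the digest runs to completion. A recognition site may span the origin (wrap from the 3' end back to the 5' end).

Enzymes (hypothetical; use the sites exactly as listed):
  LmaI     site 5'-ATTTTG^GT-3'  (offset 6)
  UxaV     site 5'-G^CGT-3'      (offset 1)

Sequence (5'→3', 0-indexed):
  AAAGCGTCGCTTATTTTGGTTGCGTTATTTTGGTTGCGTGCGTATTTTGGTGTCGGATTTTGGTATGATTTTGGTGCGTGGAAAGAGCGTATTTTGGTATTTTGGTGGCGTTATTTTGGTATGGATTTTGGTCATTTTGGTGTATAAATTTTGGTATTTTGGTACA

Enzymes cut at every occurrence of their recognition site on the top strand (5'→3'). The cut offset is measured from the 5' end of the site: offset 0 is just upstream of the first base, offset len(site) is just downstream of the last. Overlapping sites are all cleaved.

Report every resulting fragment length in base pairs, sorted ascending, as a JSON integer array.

[3,4,4,4,4,8,8,9,9,9,9,10,10,11,11,12,13,14,14]

Scan for sites:
  LmaI ATTTTGGT/6: at [12, 26, 43, 56, 67, 90, 98, 112, 124, 133, 147, 155] ⇒ [18, 32, 49, 62, 73, 96, 104, 118, 130, 139, 153, 161]
  UxaV GCGT/1: at [3, 21, 35, 39, 75, 86, 107] ⇒ [4, 22, 36, 40, 76, 87, 108]

Pooled cuts: [4, 18, 22, 32, 36, 40, 49, 62, 73, 76, 87, 96, 104, 108, 118, 130, 139, 153, 161]

Fragment lengths:
  4→18: 14 bp
  18→22: 4 bp
  22→32: 10 bp
  32→36: 4 bp
  36→40: 4 bp
  40→49: 9 bp
  49→62: 13 bp
  62→73: 11 bp
  73→76: 3 bp
  76→87: 11 bp
  87→96: 9 bp
  96→104: 8 bp
  104→108: 4 bp
  108→118: 10 bp
  118→130: 12 bp
  130→139: 9 bp
  139→153: 14 bp
  153→161: 8 bp
  161→4 (wrap): 166-161+4 = 9 bp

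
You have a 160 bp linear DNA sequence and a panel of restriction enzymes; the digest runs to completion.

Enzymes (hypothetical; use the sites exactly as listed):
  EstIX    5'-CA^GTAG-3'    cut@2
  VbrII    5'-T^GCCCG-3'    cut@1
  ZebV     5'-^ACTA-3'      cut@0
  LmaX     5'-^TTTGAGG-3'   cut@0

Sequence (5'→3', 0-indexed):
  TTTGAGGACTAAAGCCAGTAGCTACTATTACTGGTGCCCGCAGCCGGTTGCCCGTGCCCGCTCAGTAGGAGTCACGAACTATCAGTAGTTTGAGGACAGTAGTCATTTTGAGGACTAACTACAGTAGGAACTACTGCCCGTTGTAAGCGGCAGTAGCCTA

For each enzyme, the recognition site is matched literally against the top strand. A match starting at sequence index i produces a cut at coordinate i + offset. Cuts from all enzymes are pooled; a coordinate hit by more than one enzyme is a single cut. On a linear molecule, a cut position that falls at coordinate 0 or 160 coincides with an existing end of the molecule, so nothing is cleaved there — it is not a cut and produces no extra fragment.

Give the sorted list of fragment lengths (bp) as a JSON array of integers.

[4,4,6,6,6,6,6,7,7,7,8,8,9,10,10,12,13,14,17]

Per-enzyme occurrences:
  EstIX CAGTAG/2: at [15, 62, 82, 96, 121, 150] ⇒ [17, 64, 84, 98, 123, 152]
  VbrII TGCCCG/1: at [34, 48, 54, 134] ⇒ [35, 49, 55, 135]
  ZebV ACTA/0: at [7, 23, 77, 113, 117, 129] ⇒ [7, 23, 77, 113, 117, 129]
  LmaX TTTGAGG/0: at [0, 88, 106] ⇒ [88, 106] (position 0 is a terminus of the linear molecule — no cut)

All cut coordinates (distinct, sorted): [7, 17, 23, 35, 49, 55, 64, 77, 84, 88, 98, 106, 113, 117, 123, 129, 135, 152]

Fragment lengths:
  [0,7): 7 bp
  [7,17): 10 bp
  [17,23): 6 bp
  [23,35): 12 bp
  [35,49): 14 bp
  [49,55): 6 bp
  [55,64): 9 bp
  [64,77): 13 bp
  [77,84): 7 bp
  [84,88): 4 bp
  [88,98): 10 bp
  [98,106): 8 bp
  [106,113): 7 bp
  [113,117): 4 bp
  [117,123): 6 bp
  [123,129): 6 bp
  [129,135): 6 bp
  [135,152): 17 bp
  [152,160): 8 bp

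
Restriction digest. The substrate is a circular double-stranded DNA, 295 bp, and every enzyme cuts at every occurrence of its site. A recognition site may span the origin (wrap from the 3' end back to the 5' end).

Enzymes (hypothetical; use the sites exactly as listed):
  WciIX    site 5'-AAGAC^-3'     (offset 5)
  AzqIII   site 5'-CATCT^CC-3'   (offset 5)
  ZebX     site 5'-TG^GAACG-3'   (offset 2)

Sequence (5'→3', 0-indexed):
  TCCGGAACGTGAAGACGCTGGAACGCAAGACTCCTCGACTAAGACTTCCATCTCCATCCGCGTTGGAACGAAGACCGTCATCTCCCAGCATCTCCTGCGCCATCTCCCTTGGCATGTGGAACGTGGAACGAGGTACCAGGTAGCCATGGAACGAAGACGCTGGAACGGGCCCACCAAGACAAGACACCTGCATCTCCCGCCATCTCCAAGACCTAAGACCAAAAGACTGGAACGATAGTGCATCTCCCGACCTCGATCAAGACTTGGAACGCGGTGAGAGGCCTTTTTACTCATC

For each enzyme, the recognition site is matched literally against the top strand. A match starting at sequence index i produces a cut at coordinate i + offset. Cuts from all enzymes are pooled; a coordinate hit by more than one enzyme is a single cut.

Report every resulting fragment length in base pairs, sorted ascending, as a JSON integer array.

Scan for sites:
  WciIX AAGAC/5: at [11, 26, 40, 70, 153, 175, 180, 207, 214, 222, 258] ⇒ [16, 31, 45, 75, 158, 180, 185, 212, 219, 227, 263]
  AzqIII CATCTCC/5: at [48, 78, 88, 100, 190, 200, 240, 291] ⇒ [1, 53, 83, 93, 105, 195, 205, 245]
  ZebX TGGAACG/2: at [18, 63, 116, 123, 146, 160, 227, 264] ⇒ [20, 65, 118, 125, 148, 162, 229, 266]

All cut coordinates (distinct, sorted): [1, 16, 20, 31, 45, 53, 65, 75, 83, 93, 105, 118, 125, 148, 158, 162, 180, 185, 195, 205, 212, 219, 227, 229, 245, 263, 266]

Fragments:
  1→16: 15 bp
  16→20: 4 bp
  20→31: 11 bp
  31→45: 14 bp
  45→53: 8 bp
  53→65: 12 bp
  65→75: 10 bp
  75→83: 8 bp
  83→93: 10 bp
  93→105: 12 bp
  105→118: 13 bp
  118→125: 7 bp
  125→148: 23 bp
  148→158: 10 bp
  158→162: 4 bp
  162→180: 18 bp
  180→185: 5 bp
  185→195: 10 bp
  195→205: 10 bp
  205→212: 7 bp
  212→219: 7 bp
  219→227: 8 bp
  227→229: 2 bp
  229→245: 16 bp
  245→263: 18 bp
  263→266: 3 bp
  266→1 (wrap): 295-266+1 = 30 bp

[2,3,4,4,5,7,7,7,8,8,8,10,10,10,10,10,11,12,12,13,14,15,16,18,18,23,30]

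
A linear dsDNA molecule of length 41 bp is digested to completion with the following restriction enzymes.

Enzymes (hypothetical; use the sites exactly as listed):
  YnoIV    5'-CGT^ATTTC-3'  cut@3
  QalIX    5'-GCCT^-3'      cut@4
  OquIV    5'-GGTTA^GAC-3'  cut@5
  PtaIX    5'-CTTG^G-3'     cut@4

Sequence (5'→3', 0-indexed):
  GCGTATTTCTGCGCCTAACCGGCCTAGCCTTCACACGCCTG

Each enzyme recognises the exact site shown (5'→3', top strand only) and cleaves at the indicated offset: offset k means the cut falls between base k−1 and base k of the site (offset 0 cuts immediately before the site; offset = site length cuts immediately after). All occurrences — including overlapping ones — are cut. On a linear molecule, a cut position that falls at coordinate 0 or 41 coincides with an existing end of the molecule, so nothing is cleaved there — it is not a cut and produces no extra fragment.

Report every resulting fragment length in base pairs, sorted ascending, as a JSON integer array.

Per-enzyme occurrences:
  YnoIV (CGTATTTC, off=3): starts [1] → cuts [4]
  QalIX (GCCT, off=4): starts [12, 21, 26, 36] → cuts [16, 25, 30, 40]
  OquIV (GGTTAGAC, off=5): no sites
  PtaIX (CTTGG, off=4): no sites

Pooled cuts: [4, 16, 25, 30, 40]

Fragments:
  [0,4): 4 bp
  [4,16): 12 bp
  [16,25): 9 bp
  [25,30): 5 bp
  [30,40): 10 bp
  [40,41): 1 bp

[1,4,5,9,10,12]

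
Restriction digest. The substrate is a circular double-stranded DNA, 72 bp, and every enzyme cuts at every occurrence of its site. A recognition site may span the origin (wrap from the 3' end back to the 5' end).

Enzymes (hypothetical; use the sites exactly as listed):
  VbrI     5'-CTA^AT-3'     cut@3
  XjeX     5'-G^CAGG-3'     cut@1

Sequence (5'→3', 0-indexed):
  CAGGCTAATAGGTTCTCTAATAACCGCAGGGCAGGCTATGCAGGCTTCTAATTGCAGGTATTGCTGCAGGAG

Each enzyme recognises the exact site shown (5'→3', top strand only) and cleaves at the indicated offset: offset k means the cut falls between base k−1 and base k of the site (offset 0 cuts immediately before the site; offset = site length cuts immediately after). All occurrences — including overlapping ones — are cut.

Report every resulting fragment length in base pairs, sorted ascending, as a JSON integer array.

Scan for sites:
  VbrI CTAAT/3: at [4, 16, 47] ⇒ [7, 19, 50]
  XjeX GCAGG/1: at [25, 30, 39, 53, 65, 71] ⇒ [0, 26, 31, 40, 54, 66]

All cut coordinates (distinct, sorted): [0, 7, 19, 26, 31, 40, 50, 54, 66]

Fragment lengths:
  0→7: 7 bp
  7→19: 12 bp
  19→26: 7 bp
  26→31: 5 bp
  31→40: 9 bp
  40→50: 10 bp
  50→54: 4 bp
  54→66: 12 bp
  66→0 (wrap): 72-66+0 = 6 bp

[4,5,6,7,7,9,10,12,12]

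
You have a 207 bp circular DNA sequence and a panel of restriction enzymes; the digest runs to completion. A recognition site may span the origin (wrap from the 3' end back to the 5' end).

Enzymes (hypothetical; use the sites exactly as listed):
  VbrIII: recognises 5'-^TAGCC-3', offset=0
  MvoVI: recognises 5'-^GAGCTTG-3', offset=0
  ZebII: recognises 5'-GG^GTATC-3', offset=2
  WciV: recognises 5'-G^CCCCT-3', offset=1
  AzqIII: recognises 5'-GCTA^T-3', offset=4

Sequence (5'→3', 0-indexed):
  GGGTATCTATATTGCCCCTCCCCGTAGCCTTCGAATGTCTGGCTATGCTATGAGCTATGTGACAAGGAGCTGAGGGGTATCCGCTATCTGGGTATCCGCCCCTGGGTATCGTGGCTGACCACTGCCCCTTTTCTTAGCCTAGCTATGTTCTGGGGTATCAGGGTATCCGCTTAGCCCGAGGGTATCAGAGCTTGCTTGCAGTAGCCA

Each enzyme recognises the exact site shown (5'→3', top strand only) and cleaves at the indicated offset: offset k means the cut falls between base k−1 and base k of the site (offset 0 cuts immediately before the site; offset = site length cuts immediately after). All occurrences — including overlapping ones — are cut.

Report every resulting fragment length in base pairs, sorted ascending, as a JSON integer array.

[5,5,6,7,7,7,8,8,9,9,10,10,10,10,11,12,14,19,19,21]

Scan for sites:
  VbrIII (TAGCC, off=0): starts [24, 134, 171, 201] → cuts [24, 134, 171, 201]
  MvoVI (GAGCTTG, off=0): starts [187] → cuts [187]
  ZebII (GGGTATC, off=2): starts [0, 74, 89, 103, 152, 160, 179] → cuts [2, 76, 91, 105, 154, 162, 181]
  WciV (GCCCCT, off=1): starts [13, 97, 123] → cuts [14, 98, 124]
  AzqIII (GCTAT, off=4): starts [41, 46, 53, 82, 141] → cuts [45, 50, 57, 86, 145]

Pooled cuts: [2, 14, 24, 45, 50, 57, 76, 86, 91, 98, 105, 124, 134, 145, 154, 162, 171, 181, 187, 201]

Fragment lengths:
  2→14: 12 bp
  14→24: 10 bp
  24→45: 21 bp
  45→50: 5 bp
  50→57: 7 bp
  57→76: 19 bp
  76→86: 10 bp
  86→91: 5 bp
  91→98: 7 bp
  98→105: 7 bp
  105→124: 19 bp
  124→134: 10 bp
  134→145: 11 bp
  145→154: 9 bp
  154→162: 8 bp
  162→171: 9 bp
  171→181: 10 bp
  181→187: 6 bp
  187→201: 14 bp
  201→2 (wrap): 207-201+2 = 8 bp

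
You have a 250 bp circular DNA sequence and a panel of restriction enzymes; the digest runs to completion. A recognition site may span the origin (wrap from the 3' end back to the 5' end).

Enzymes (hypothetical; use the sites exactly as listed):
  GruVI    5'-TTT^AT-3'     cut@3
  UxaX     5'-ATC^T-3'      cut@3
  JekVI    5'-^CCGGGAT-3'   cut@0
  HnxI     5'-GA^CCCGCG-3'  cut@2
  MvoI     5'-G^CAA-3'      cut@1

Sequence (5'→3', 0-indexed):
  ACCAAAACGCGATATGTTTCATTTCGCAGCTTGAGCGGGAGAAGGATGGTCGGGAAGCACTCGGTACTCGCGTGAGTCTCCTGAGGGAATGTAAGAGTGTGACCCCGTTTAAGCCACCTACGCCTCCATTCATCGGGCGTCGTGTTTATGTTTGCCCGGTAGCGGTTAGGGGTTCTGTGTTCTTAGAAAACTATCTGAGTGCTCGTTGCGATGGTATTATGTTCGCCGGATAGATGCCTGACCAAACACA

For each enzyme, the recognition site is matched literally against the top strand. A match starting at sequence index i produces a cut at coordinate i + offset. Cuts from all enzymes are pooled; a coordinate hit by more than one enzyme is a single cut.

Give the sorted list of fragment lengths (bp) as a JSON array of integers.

[48,202]

Scan for sites:
  GruVI (TTTAT, off=3): starts [144] → cuts [147]
  UxaX (ATCT, off=3): starts [192] → cuts [195]
  JekVI (CCGGGAT, off=0): no sites
  HnxI (GACCCGCG, off=2): no sites
  MvoI (GCAA, off=1): no sites

All cut coordinates (distinct, sorted): [147, 195]

Fragments:
  147→195: 48 bp
  195→147 (wrap): 250-195+147 = 202 bp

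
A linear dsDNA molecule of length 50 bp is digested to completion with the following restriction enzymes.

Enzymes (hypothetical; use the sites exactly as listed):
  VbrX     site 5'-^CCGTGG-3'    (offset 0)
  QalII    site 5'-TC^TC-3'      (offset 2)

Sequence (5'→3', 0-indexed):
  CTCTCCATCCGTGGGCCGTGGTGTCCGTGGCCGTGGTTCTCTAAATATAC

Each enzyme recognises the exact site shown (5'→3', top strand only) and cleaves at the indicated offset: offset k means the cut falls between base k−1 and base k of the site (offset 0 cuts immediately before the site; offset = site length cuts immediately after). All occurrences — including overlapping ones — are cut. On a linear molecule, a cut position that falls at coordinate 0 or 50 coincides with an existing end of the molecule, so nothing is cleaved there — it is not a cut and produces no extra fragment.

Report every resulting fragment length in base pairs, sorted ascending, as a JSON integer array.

Site scan:
  VbrX (CCGTGG, off=0): starts [8, 15, 24, 30] → cuts [8, 15, 24, 30]
  QalII (TCTC, off=2): starts [1, 37] → cuts [3, 39]

Pooled cuts: [3, 8, 15, 24, 30, 39]

Fragments:
  [0,3): 3 bp
  [3,8): 5 bp
  [8,15): 7 bp
  [15,24): 9 bp
  [24,30): 6 bp
  [30,39): 9 bp
  [39,50): 11 bp

[3,5,6,7,9,9,11]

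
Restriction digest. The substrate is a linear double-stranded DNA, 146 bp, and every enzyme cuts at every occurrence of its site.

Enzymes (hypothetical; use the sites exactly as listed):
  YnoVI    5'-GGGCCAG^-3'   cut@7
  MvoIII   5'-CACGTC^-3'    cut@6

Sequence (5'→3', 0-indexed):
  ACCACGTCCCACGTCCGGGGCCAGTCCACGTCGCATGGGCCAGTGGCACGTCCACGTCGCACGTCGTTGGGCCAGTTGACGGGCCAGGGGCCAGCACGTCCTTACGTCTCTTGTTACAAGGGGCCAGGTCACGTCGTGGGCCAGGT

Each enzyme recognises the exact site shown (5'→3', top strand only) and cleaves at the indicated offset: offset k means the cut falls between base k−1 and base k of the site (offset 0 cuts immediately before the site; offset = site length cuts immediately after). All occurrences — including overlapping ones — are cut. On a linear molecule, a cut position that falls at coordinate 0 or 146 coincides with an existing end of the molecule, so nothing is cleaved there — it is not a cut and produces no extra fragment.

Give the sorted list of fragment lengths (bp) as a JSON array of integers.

[2,6,6,7,7,7,8,8,8,9,9,9,10,11,12,27]

Per-enzyme occurrences:
  YnoVI GGGCCAG/7: at [17, 36, 68, 80, 87, 120, 137] ⇒ [24, 43, 75, 87, 94, 127, 144]
  MvoIII CACGTC/6: at [2, 9, 26, 46, 52, 59, 94, 129] ⇒ [8, 15, 32, 52, 58, 65, 100, 135]

All cut coordinates (distinct, sorted): [8, 15, 24, 32, 43, 52, 58, 65, 75, 87, 94, 100, 127, 135, 144]

Fragments:
  [0,8): 8 bp
  [8,15): 7 bp
  [15,24): 9 bp
  [24,32): 8 bp
  [32,43): 11 bp
  [43,52): 9 bp
  [52,58): 6 bp
  [58,65): 7 bp
  [65,75): 10 bp
  [75,87): 12 bp
  [87,94): 7 bp
  [94,100): 6 bp
  [100,127): 27 bp
  [127,135): 8 bp
  [135,144): 9 bp
  [144,146): 2 bp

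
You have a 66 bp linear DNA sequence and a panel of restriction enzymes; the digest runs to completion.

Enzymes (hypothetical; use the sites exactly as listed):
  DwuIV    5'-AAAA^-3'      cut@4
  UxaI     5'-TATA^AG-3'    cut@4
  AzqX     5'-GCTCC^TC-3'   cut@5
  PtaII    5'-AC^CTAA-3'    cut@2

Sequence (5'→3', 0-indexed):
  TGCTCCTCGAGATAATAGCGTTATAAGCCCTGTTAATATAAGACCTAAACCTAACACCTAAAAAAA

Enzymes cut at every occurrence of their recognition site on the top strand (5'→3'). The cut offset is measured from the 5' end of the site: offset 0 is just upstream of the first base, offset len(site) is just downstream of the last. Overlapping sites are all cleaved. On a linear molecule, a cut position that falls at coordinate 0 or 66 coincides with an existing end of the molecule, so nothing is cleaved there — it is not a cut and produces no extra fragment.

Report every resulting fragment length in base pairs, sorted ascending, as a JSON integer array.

Per-enzyme occurrences:
  DwuIV (AAAA, off=4): starts [59, 60, 61, 62] → cuts [63, 64, 65] (position 66 is a terminus of the linear molecule — no cut)
  UxaI (TATAAG, off=4): starts [21, 36] → cuts [25, 40]
  AzqX (GCTCCTC, off=5): starts [1] → cuts [6]
  PtaII (ACCTAA, off=2): starts [42, 48, 55] → cuts [44, 50, 57]

All cut coordinates (distinct, sorted): [6, 25, 40, 44, 50, 57, 63, 64, 65]

Fragment lengths:
  [0,6): 6 bp
  [6,25): 19 bp
  [25,40): 15 bp
  [40,44): 4 bp
  [44,50): 6 bp
  [50,57): 7 bp
  [57,63): 6 bp
  [63,64): 1 bp
  [64,65): 1 bp
  [65,66): 1 bp

[1,1,1,4,6,6,6,7,15,19]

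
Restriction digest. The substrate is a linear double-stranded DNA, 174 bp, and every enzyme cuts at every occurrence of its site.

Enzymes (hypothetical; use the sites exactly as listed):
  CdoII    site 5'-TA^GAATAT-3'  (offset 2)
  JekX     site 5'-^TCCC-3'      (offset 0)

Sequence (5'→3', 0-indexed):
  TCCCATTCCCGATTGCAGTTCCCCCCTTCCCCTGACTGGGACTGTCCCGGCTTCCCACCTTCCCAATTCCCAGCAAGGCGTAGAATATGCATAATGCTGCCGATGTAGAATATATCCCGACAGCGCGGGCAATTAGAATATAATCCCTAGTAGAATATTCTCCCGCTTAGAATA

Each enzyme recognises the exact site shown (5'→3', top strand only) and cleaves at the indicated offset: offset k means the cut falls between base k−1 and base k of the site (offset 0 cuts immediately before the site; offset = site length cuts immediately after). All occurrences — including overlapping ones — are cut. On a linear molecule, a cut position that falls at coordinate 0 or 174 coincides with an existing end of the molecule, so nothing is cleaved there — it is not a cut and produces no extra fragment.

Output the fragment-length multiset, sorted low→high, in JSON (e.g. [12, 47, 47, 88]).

[6,7,7,8,8,8,8,8,9,13,14,15,17,21,25]

Site scan:
  CdoII (TAGAATAT, off=2): starts [80, 105, 133, 150] → cuts [82, 107, 135, 152]
  JekX (TCCC, off=0): starts [0, 6, 19, 27, 44, 52, 60, 67, 114, 143, 160] → cuts [6, 19, 27, 44, 52, 60, 67, 114, 143, 160] (position 0 is a terminus of the linear molecule — no cut)

Pooled cuts: [6, 19, 27, 44, 52, 60, 67, 82, 107, 114, 135, 143, 152, 160]

Fragment lengths:
  [0,6): 6 bp
  [6,19): 13 bp
  [19,27): 8 bp
  [27,44): 17 bp
  [44,52): 8 bp
  [52,60): 8 bp
  [60,67): 7 bp
  [67,82): 15 bp
  [82,107): 25 bp
  [107,114): 7 bp
  [114,135): 21 bp
  [135,143): 8 bp
  [143,152): 9 bp
  [152,160): 8 bp
  [160,174): 14 bp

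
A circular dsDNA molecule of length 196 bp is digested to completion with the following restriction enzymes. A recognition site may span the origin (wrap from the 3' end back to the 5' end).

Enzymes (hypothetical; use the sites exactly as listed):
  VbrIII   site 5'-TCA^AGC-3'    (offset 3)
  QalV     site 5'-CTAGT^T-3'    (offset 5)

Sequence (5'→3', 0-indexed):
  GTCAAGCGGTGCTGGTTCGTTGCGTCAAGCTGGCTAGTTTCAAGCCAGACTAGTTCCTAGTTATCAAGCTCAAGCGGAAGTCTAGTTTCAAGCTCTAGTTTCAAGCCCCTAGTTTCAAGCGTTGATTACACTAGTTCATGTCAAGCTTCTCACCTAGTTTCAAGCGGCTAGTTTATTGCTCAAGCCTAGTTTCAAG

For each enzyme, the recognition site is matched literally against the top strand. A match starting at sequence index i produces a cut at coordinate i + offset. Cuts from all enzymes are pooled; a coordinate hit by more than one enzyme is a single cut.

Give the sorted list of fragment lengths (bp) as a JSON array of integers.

Scan for sites:
  VbrIII (TCAAGC, off=3): starts [1, 24, 39, 63, 69, 87, 100, 114, 140, 159, 179] → cuts [4, 27, 42, 66, 72, 90, 103, 117, 143, 162, 182]
  QalV (CTAGTT, off=5): starts [33, 49, 56, 81, 94, 108, 130, 153, 167, 185] → cuts [38, 54, 61, 86, 99, 113, 135, 158, 172, 190]

Pooled cuts: [4, 27, 38, 42, 54, 61, 66, 72, 86, 90, 99, 103, 113, 117, 135, 143, 158, 162, 172, 182, 190]

Fragment lengths:
  4→27: 23 bp
  27→38: 11 bp
  38→42: 4 bp
  42→54: 12 bp
  54→61: 7 bp
  61→66: 5 bp
  66→72: 6 bp
  72→86: 14 bp
  86→90: 4 bp
  90→99: 9 bp
  99→103: 4 bp
  103→113: 10 bp
  113→117: 4 bp
  117→135: 18 bp
  135→143: 8 bp
  143→158: 15 bp
  158→162: 4 bp
  162→172: 10 bp
  172→182: 10 bp
  182→190: 8 bp
  190→4 (wrap): 196-190+4 = 10 bp

[4,4,4,4,4,5,6,7,8,8,9,10,10,10,10,11,12,14,15,18,23]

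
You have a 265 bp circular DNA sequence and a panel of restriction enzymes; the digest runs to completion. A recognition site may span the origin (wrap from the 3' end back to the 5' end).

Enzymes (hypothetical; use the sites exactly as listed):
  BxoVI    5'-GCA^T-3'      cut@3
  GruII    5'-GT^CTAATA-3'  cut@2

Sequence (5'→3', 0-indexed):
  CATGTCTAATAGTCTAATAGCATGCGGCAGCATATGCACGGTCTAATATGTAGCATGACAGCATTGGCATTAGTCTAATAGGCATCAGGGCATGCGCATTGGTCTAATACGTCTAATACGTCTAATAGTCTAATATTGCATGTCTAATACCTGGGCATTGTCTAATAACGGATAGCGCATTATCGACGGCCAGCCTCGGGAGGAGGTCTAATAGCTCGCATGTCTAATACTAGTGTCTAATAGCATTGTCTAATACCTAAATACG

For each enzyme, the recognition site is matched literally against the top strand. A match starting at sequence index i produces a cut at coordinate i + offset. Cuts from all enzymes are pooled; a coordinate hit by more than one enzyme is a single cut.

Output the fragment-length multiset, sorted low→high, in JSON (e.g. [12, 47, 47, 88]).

Scan for sites:
  BxoVI GCAT/3: at [19, 29, 52, 60, 66, 81, 89, 95, 137, 154, 176, 217, 242, 264] ⇒ [2, 22, 32, 55, 63, 69, 84, 92, 98, 140, 157, 179, 220, 245]
  GruII GTCTAATA/2: at [3, 11, 40, 72, 101, 110, 119, 127, 141, 159, 205, 221, 234, 247] ⇒ [5, 13, 42, 74, 103, 112, 121, 129, 143, 161, 207, 223, 236, 249]

Pooled cuts: [2, 5, 13, 22, 32, 42, 55, 63, 69, 74, 84, 92, 98, 103, 112, 121, 129, 140, 143, 157, 161, 179, 207, 220, 223, 236, 245, 249]

Fragment lengths:
  2→5: 3 bp
  5→13: 8 bp
  13→22: 9 bp
  22→32: 10 bp
  32→42: 10 bp
  42→55: 13 bp
  55→63: 8 bp
  63→69: 6 bp
  69→74: 5 bp
  74→84: 10 bp
  84→92: 8 bp
  92→98: 6 bp
  98→103: 5 bp
  103→112: 9 bp
  112→121: 9 bp
  121→129: 8 bp
  129→140: 11 bp
  140→143: 3 bp
  143→157: 14 bp
  157→161: 4 bp
  161→179: 18 bp
  179→207: 28 bp
  207→220: 13 bp
  220→223: 3 bp
  223→236: 13 bp
  236→245: 9 bp
  245→249: 4 bp
  249→2 (wrap): 265-249+2 = 18 bp

[3,3,3,4,4,5,5,6,6,8,8,8,8,9,9,9,9,10,10,10,11,13,13,13,14,18,18,28]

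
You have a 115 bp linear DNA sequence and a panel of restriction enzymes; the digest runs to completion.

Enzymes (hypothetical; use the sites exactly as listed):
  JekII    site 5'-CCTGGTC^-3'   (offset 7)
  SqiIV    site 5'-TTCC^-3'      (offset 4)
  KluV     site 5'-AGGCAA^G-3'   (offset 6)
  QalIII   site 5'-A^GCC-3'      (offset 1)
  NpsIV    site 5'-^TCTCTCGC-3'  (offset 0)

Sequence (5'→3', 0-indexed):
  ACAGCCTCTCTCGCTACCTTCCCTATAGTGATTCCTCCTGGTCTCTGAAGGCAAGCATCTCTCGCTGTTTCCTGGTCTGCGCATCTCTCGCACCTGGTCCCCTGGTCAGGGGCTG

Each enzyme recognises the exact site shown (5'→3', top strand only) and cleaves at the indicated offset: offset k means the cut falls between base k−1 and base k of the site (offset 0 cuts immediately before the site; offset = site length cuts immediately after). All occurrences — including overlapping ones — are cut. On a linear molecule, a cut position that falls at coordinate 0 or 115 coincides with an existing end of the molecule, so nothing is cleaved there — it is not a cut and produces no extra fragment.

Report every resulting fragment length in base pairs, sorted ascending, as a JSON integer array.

Site scan:
  JekII CCTGGTC/7: at [36, 70, 92, 100] ⇒ [43, 77, 99, 107]
  SqiIV TTCC/4: at [18, 31, 68] ⇒ [22, 35, 72]
  KluV AGGCAAG/6: at [48] ⇒ [54]
  QalIII AGCC/1: at [2] ⇒ [3]
  NpsIV TCTCTCGC/0: at [6, 57, 83] ⇒ [6, 57, 83]

All cut coordinates (distinct, sorted): [3, 6, 22, 35, 43, 54, 57, 72, 77, 83, 99, 107]

Fragments:
  [0,3): 3 bp
  [3,6): 3 bp
  [6,22): 16 bp
  [22,35): 13 bp
  [35,43): 8 bp
  [43,54): 11 bp
  [54,57): 3 bp
  [57,72): 15 bp
  [72,77): 5 bp
  [77,83): 6 bp
  [83,99): 16 bp
  [99,107): 8 bp
  [107,115): 8 bp

[3,3,3,5,6,8,8,8,11,13,15,16,16]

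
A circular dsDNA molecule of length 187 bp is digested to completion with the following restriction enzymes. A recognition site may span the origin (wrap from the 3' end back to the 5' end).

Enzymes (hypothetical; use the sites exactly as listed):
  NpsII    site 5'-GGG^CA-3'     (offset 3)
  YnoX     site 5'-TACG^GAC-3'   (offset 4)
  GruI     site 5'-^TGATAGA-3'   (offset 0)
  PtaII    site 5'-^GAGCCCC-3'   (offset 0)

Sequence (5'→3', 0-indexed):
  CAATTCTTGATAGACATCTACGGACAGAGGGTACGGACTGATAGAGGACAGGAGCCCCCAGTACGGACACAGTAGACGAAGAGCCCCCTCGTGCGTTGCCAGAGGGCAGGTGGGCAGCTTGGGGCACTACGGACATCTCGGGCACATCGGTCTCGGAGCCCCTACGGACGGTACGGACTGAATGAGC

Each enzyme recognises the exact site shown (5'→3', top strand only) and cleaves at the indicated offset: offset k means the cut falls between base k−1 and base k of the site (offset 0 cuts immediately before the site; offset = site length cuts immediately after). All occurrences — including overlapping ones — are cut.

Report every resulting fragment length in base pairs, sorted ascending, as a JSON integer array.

Per-enzyme occurrences:
  NpsII GGGCA/3: at [103, 111, 121, 139] ⇒ [106, 114, 124, 142]
  YnoX TACGGAC/4: at [18, 31, 61, 127, 162, 171] ⇒ [22, 35, 65, 131, 166, 175]
  GruI TGATAGA/0: at [7, 38] ⇒ [7, 38]
  PtaII GAGCCCC/0: at [51, 80, 155] ⇒ [51, 80, 155]

Pooled cuts: [7, 22, 35, 38, 51, 65, 80, 106, 114, 124, 131, 142, 155, 166, 175]

Fragments:
  7→22: 15 bp
  22→35: 13 bp
  35→38: 3 bp
  38→51: 13 bp
  51→65: 14 bp
  65→80: 15 bp
  80→106: 26 bp
  106→114: 8 bp
  114→124: 10 bp
  124→131: 7 bp
  131→142: 11 bp
  142→155: 13 bp
  155→166: 11 bp
  166→175: 9 bp
  175→7 (wrap): 187-175+7 = 19 bp

[3,7,8,9,10,11,11,13,13,13,14,15,15,19,26]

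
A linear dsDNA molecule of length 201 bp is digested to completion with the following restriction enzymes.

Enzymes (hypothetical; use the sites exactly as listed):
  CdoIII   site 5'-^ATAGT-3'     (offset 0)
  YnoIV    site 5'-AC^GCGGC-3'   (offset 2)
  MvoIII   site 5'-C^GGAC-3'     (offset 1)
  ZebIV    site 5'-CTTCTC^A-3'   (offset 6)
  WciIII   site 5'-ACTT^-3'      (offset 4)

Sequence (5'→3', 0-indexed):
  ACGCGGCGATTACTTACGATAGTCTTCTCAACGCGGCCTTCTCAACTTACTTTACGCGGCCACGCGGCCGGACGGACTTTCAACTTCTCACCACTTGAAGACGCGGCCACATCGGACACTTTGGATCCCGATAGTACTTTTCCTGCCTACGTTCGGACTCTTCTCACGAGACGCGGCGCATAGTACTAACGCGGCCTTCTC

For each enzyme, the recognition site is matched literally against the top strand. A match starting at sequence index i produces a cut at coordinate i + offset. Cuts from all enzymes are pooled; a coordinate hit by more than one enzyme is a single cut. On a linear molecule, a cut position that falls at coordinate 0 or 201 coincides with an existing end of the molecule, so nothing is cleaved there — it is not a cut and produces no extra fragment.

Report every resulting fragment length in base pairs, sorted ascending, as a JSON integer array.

Site scan:
  CdoIII (ATAGT, off=0): starts [18, 130, 179] → cuts [18, 130, 179]
  YnoIV (ACGCGGC, off=2): starts [0, 30, 53, 61, 100, 170, 188] → cuts [2, 32, 55, 63, 102, 172, 190]
  MvoIII (CGGAC, off=1): starts [68, 72, 112, 153] → cuts [69, 73, 113, 154]
  ZebIV (CTTCTCA, off=6): starts [23, 37, 83, 159] → cuts [29, 43, 89, 165]
  WciIII (ACTT, off=4): starts [11, 44, 48, 75, 82, 92, 117, 135] → cuts [15, 48, 52, 79, 86, 96, 121, 139]

All cut coordinates (distinct, sorted): [2, 15, 18, 29, 32, 43, 48, 52, 55, 63, 69, 73, 79, 86, 89, 96, 102, 113, 121, 130, 139, 154, 165, 172, 179, 190]

Fragment lengths:
  [0,2): 2 bp
  [2,15): 13 bp
  [15,18): 3 bp
  [18,29): 11 bp
  [29,32): 3 bp
  [32,43): 11 bp
  [43,48): 5 bp
  [48,52): 4 bp
  [52,55): 3 bp
  [55,63): 8 bp
  [63,69): 6 bp
  [69,73): 4 bp
  [73,79): 6 bp
  [79,86): 7 bp
  [86,89): 3 bp
  [89,96): 7 bp
  [96,102): 6 bp
  [102,113): 11 bp
  [113,121): 8 bp
  [121,130): 9 bp
  [130,139): 9 bp
  [139,154): 15 bp
  [154,165): 11 bp
  [165,172): 7 bp
  [172,179): 7 bp
  [179,190): 11 bp
  [190,201): 11 bp

[2,3,3,3,3,4,4,5,6,6,6,7,7,7,7,8,8,9,9,11,11,11,11,11,11,13,15]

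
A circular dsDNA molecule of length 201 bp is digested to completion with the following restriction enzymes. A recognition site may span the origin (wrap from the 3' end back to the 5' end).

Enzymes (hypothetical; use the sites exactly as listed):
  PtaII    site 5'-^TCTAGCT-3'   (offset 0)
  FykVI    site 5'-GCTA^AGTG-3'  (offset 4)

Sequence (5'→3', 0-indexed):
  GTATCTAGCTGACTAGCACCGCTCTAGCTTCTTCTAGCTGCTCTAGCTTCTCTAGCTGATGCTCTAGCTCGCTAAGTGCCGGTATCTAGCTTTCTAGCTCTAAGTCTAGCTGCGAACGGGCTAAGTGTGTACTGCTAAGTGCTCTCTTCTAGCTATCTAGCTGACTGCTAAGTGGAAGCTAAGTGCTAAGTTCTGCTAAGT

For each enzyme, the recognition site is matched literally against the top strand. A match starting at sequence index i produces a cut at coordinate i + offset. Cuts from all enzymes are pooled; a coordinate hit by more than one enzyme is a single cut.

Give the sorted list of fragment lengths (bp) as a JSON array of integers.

[6,8,8,9,9,10,10,10,11,12,12,12,14,15,17,19,19]

Scan for sites:
  PtaII TCTAGCT/0: at [3, 22, 32, 41, 50, 62, 84, 92, 104, 147, 155] ⇒ [3, 22, 32, 41, 50, 62, 84, 92, 104, 147, 155]
  FykVI GCTAAGTG/4: at [70, 119, 133, 166, 177, 194] ⇒ [74, 123, 137, 170, 181, 198]

Pooled cuts: [3, 22, 32, 41, 50, 62, 74, 84, 92, 104, 123, 137, 147, 155, 170, 181, 198]

Fragments:
  3→22: 19 bp
  22→32: 10 bp
  32→41: 9 bp
  41→50: 9 bp
  50→62: 12 bp
  62→74: 12 bp
  74→84: 10 bp
  84→92: 8 bp
  92→104: 12 bp
  104→123: 19 bp
  123→137: 14 bp
  137→147: 10 bp
  147→155: 8 bp
  155→170: 15 bp
  170→181: 11 bp
  181→198: 17 bp
  198→3 (wrap): 201-198+3 = 6 bp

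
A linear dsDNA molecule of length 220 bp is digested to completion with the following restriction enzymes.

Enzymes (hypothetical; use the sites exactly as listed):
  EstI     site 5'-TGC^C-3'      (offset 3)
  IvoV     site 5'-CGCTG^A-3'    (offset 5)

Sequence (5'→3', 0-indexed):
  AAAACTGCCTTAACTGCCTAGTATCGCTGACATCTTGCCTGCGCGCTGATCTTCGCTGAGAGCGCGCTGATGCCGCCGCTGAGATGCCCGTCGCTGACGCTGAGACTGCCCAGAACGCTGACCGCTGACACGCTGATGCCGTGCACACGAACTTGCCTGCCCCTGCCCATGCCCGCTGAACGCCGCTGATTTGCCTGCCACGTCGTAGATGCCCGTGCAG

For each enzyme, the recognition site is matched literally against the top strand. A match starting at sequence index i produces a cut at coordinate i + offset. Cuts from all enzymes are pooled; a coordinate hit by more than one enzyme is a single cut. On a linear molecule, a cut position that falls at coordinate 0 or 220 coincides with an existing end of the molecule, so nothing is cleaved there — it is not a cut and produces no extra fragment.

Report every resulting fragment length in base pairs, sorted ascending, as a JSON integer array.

Site scan:
  EstI TGCC/3: at [5, 14, 35, 70, 84, 106, 136, 153, 157, 163, 169, 191, 195, 209] ⇒ [8, 17, 38, 73, 87, 109, 139, 156, 160, 166, 172, 194, 198, 212]
  IvoV CGCTGA/5: at [24, 43, 53, 64, 76, 91, 97, 115, 122, 130, 173, 183] ⇒ [29, 48, 58, 69, 81, 96, 102, 120, 127, 135, 178, 188]

Pooled cuts: [8, 17, 29, 38, 48, 58, 69, 73, 81, 87, 96, 102, 109, 120, 127, 135, 139, 156, 160, 166, 172, 178, 188, 194, 198, 212]

Fragment lengths:
  [0,8): 8 bp
  [8,17): 9 bp
  [17,29): 12 bp
  [29,38): 9 bp
  [38,48): 10 bp
  [48,58): 10 bp
  [58,69): 11 bp
  [69,73): 4 bp
  [73,81): 8 bp
  [81,87): 6 bp
  [87,96): 9 bp
  [96,102): 6 bp
  [102,109): 7 bp
  [109,120): 11 bp
  [120,127): 7 bp
  [127,135): 8 bp
  [135,139): 4 bp
  [139,156): 17 bp
  [156,160): 4 bp
  [160,166): 6 bp
  [166,172): 6 bp
  [172,178): 6 bp
  [178,188): 10 bp
  [188,194): 6 bp
  [194,198): 4 bp
  [198,212): 14 bp
  [212,220): 8 bp

[4,4,4,4,6,6,6,6,6,6,7,7,8,8,8,8,9,9,9,10,10,10,11,11,12,14,17]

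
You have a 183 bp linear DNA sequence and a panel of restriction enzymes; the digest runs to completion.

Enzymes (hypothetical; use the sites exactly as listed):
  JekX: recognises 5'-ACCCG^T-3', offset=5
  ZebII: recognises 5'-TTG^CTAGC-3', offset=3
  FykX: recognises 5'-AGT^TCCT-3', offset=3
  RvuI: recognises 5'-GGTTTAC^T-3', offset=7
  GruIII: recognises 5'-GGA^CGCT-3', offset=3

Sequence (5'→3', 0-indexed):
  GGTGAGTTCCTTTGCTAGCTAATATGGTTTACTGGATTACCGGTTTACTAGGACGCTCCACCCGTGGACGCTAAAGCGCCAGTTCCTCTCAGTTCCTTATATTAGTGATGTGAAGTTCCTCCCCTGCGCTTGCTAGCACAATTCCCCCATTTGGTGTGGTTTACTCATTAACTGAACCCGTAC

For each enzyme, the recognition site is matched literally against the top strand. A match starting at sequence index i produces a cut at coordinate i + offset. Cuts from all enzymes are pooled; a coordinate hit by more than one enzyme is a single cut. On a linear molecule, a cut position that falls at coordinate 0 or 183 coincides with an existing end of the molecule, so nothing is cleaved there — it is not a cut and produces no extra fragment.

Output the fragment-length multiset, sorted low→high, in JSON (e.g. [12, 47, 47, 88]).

Site scan:
  JekX ACCCGT/5: at [59, 175] ⇒ [64, 180]
  ZebII TTGCTAGC/3: at [11, 129] ⇒ [14, 132]
  FykX AGTTCCT/3: at [4, 80, 90, 113] ⇒ [7, 83, 93, 116]
  RvuI GGTTTACT/7: at [25, 41, 157] ⇒ [32, 48, 164]
  GruIII GGACGCT/3: at [50, 65] ⇒ [53, 68]

All cut coordinates (distinct, sorted): [7, 14, 32, 48, 53, 64, 68, 83, 93, 116, 132, 164, 180]

Fragment lengths:
  [0,7): 7 bp
  [7,14): 7 bp
  [14,32): 18 bp
  [32,48): 16 bp
  [48,53): 5 bp
  [53,64): 11 bp
  [64,68): 4 bp
  [68,83): 15 bp
  [83,93): 10 bp
  [93,116): 23 bp
  [116,132): 16 bp
  [132,164): 32 bp
  [164,180): 16 bp
  [180,183): 3 bp

[3,4,5,7,7,10,11,15,16,16,16,18,23,32]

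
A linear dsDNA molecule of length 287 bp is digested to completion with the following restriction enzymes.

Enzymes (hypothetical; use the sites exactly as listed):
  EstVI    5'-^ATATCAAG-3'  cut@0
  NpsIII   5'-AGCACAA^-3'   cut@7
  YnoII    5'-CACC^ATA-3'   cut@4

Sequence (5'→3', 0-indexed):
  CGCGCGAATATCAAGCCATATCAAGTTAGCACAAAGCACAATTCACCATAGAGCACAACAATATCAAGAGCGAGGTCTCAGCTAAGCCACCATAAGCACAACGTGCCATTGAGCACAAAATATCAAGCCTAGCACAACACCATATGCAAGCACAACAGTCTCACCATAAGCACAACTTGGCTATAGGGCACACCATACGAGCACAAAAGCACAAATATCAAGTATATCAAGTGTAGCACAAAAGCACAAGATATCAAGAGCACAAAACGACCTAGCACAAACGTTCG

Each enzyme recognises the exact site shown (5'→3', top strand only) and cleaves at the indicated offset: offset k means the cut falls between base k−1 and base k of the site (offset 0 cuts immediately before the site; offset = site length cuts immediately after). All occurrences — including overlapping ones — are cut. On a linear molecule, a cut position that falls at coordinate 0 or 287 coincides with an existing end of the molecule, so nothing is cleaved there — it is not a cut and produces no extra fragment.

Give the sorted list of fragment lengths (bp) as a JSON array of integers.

Per-enzyme occurrences:
  EstVI ATATCAAG/0: at [7, 17, 60, 119, 214, 223, 250] ⇒ [7, 17, 60, 119, 214, 223, 250]
  NpsIII AGCACAA/7: at [27, 34, 51, 94, 111, 130, 148, 168, 199, 207, 234, 242, 258, 273] ⇒ [34, 41, 58, 101, 118, 137, 155, 175, 206, 214, 241, 249, 265, 280]
  YnoII CACCATA/4: at [43, 87, 137, 161, 190] ⇒ [47, 91, 141, 165, 194]

All cut coordinates (distinct, sorted): [7, 17, 34, 41, 47, 58, 60, 91, 101, 118, 119, 137, 141, 155, 165, 175, 194, 206, 214, 223, 241, 249, 250, 265, 280]

Fragments:
  [0,7): 7 bp
  [7,17): 10 bp
  [17,34): 17 bp
  [34,41): 7 bp
  [41,47): 6 bp
  [47,58): 11 bp
  [58,60): 2 bp
  [60,91): 31 bp
  [91,101): 10 bp
  [101,118): 17 bp
  [118,119): 1 bp
  [119,137): 18 bp
  [137,141): 4 bp
  [141,155): 14 bp
  [155,165): 10 bp
  [165,175): 10 bp
  [175,194): 19 bp
  [194,206): 12 bp
  [206,214): 8 bp
  [214,223): 9 bp
  [223,241): 18 bp
  [241,249): 8 bp
  [249,250): 1 bp
  [250,265): 15 bp
  [265,280): 15 bp
  [280,287): 7 bp

[1,1,2,4,6,7,7,7,8,8,9,10,10,10,10,11,12,14,15,15,17,17,18,18,19,31]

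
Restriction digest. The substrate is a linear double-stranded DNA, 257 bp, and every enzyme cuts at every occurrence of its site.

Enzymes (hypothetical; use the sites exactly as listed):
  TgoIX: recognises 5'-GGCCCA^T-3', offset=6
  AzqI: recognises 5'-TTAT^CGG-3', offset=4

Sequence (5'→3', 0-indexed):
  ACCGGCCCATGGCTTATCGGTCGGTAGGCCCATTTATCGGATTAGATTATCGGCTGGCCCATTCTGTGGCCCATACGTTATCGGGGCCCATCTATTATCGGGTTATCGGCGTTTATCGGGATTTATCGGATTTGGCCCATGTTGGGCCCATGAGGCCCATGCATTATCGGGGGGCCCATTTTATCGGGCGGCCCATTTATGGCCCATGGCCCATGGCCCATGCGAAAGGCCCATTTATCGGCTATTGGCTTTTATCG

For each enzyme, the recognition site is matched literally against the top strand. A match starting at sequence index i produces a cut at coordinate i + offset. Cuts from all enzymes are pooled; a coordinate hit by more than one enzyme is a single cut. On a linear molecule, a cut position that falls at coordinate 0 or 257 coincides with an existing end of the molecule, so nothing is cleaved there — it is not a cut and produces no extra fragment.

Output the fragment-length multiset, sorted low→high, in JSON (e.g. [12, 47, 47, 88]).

[5,5,6,7,7,8,8,8,8,8,9,9,9,10,10,11,11,11,11,11,12,13,13,13,15,19]

Per-enzyme occurrences:
  TgoIX GGCCCAT/6: at [3, 26, 55, 67, 84, 133, 144, 153, 172, 189, 200, 207, 214, 227] ⇒ [9, 32, 61, 73, 90, 139, 150, 159, 178, 195, 206, 213, 220, 233]
  AzqI TTATCGG/4: at [13, 33, 46, 77, 94, 102, 112, 122, 163, 180, 234] ⇒ [17, 37, 50, 81, 98, 106, 116, 126, 167, 184, 238]

Pooled cuts: [9, 17, 32, 37, 50, 61, 73, 81, 90, 98, 106, 116, 126, 139, 150, 159, 167, 178, 184, 195, 206, 213, 220, 233, 238]

Fragment lengths:
  [0,9): 9 bp
  [9,17): 8 bp
  [17,32): 15 bp
  [32,37): 5 bp
  [37,50): 13 bp
  [50,61): 11 bp
  [61,73): 12 bp
  [73,81): 8 bp
  [81,90): 9 bp
  [90,98): 8 bp
  [98,106): 8 bp
  [106,116): 10 bp
  [116,126): 10 bp
  [126,139): 13 bp
  [139,150): 11 bp
  [150,159): 9 bp
  [159,167): 8 bp
  [167,178): 11 bp
  [178,184): 6 bp
  [184,195): 11 bp
  [195,206): 11 bp
  [206,213): 7 bp
  [213,220): 7 bp
  [220,233): 13 bp
  [233,238): 5 bp
  [238,257): 19 bp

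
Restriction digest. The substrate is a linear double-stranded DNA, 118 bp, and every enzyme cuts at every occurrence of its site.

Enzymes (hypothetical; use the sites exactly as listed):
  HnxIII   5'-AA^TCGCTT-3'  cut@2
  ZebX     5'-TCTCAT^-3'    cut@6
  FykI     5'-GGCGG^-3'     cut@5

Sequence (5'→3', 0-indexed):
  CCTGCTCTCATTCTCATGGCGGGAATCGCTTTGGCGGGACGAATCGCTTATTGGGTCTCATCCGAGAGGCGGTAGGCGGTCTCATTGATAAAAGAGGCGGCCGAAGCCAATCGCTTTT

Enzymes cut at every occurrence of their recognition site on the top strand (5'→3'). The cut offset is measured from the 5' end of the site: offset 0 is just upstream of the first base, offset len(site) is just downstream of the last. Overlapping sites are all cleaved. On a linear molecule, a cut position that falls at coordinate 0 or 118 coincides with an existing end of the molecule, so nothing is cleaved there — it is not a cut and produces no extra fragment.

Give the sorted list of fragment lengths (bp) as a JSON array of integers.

Scan for sites:
  HnxIII (AATCGCTT, off=2): starts [23, 41, 108] → cuts [25, 43, 110]
  ZebX (TCTCAT, off=6): starts [5, 11, 55, 79] → cuts [11, 17, 61, 85]
  FykI (GGCGG, off=5): starts [17, 32, 67, 74, 95] → cuts [22, 37, 72, 79, 100]

Pooled cuts: [11, 17, 22, 25, 37, 43, 61, 72, 79, 85, 100, 110]

Fragment lengths:
  [0,11): 11 bp
  [11,17): 6 bp
  [17,22): 5 bp
  [22,25): 3 bp
  [25,37): 12 bp
  [37,43): 6 bp
  [43,61): 18 bp
  [61,72): 11 bp
  [72,79): 7 bp
  [79,85): 6 bp
  [85,100): 15 bp
  [100,110): 10 bp
  [110,118): 8 bp

[3,5,6,6,6,7,8,10,11,11,12,15,18]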